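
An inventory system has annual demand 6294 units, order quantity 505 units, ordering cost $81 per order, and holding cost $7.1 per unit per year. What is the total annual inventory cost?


TC = 6294/505 * 81 + 505/2 * 7.1

$2802.28


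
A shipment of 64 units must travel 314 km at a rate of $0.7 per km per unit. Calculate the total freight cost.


TC = dist * cost * units = 314 * 0.7 * 64 = $14067.20

$14067.20


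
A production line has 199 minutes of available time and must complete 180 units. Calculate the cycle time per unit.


Formula: CT = Available Time / Number of Units
CT = 199 min / 180 units
CT = 1.11 min/unit

1.11 min/unit


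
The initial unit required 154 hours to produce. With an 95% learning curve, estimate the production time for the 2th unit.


Formula: T_n = T_1 * (learning_rate)^(log2(n)) where learning_rate = rate/100
Doublings = log2(2) = 1
T_n = 154 * 0.95^1
T_n = 154 * 0.95 = 146.3 hours

146.3 hours


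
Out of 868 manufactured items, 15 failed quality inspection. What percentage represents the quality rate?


Formula: Quality Rate = Good Pieces / Total Pieces * 100
Good pieces = 868 - 15 = 853
QR = 853 / 868 * 100 = 98.3%

98.3%


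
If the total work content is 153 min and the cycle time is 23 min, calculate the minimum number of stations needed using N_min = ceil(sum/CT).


Formula: N_min = ceil(Sum of Task Times / Cycle Time)
N_min = ceil(153 min / 23 min) = ceil(6.6522)
N_min = 7 stations

7


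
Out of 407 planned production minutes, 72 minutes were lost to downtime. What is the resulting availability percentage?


Formula: Availability = (Planned Time - Downtime) / Planned Time * 100
Uptime = 407 - 72 = 335 min
Availability = 335 / 407 * 100 = 82.3%

82.3%


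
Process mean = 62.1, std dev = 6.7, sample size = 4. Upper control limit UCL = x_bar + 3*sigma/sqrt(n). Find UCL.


UCL = 62.1 + 3 * 6.7 / sqrt(4)

72.15


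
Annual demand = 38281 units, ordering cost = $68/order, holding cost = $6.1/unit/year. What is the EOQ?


Formula: EOQ = sqrt(2 * D * S / H)
Numerator: 2 * 38281 * 68 = 5206216
2DS/H = 5206216 / 6.1 = 853478.0
EOQ = sqrt(853478.0) = 923.8 units

923.8 units


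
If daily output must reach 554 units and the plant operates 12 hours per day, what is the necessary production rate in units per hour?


Formula: Production Rate = Daily Demand / Available Hours
Rate = 554 units/day / 12 hours/day
Rate = 46.2 units/hour

46.2 units/hour


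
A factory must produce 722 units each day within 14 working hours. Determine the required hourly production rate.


Formula: Production Rate = Daily Demand / Available Hours
Rate = 722 units/day / 14 hours/day
Rate = 51.6 units/hour

51.6 units/hour


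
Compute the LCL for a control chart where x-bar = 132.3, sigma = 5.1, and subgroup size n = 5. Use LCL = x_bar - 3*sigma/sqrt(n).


LCL = 132.3 - 3 * 5.1 / sqrt(5)

125.46


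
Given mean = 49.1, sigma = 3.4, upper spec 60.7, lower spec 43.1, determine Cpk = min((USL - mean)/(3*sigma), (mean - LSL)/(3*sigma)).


Cpu = (60.7 - 49.1) / (3 * 3.4) = 1.14
Cpl = (49.1 - 43.1) / (3 * 3.4) = 0.59
Cpk = min(1.14, 0.59) = 0.59

0.59


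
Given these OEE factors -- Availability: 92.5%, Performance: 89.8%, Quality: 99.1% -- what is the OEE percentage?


Formula: OEE = Availability * Performance * Quality / 10000
A * P = 92.5% * 89.8% / 100 = 83.07%
OEE = 83.07% * 99.1% / 100 = 82.3%

82.3%


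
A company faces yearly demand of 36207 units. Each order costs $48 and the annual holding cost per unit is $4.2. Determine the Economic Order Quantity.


Formula: EOQ = sqrt(2 * D * S / H)
Numerator: 2 * 36207 * 48 = 3475872
2DS/H = 3475872 / 4.2 = 827588.6
EOQ = sqrt(827588.6) = 909.7 units

909.7 units


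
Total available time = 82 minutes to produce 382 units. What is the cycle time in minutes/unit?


Formula: CT = Available Time / Number of Units
CT = 82 min / 382 units
CT = 0.21 min/unit

0.21 min/unit


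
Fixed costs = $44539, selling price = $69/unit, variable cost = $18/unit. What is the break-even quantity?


Formula: BEQ = Fixed Costs / (Price - Variable Cost)
Contribution margin = $69 - $18 = $51/unit
BEQ = ceil($44539 / $51/unit) = ceil(873.31) = 874 units

874 units


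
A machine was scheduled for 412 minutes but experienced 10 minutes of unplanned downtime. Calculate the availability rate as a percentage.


Formula: Availability = (Planned Time - Downtime) / Planned Time * 100
Uptime = 412 - 10 = 402 min
Availability = 402 / 412 * 100 = 97.6%

97.6%


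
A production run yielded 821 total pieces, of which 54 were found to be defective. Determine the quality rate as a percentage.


Formula: Quality Rate = Good Pieces / Total Pieces * 100
Good pieces = 821 - 54 = 767
QR = 767 / 821 * 100 = 93.4%

93.4%


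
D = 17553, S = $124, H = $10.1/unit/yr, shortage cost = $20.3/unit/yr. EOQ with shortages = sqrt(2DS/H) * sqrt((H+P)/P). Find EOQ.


Formula: EOQ* = sqrt(2DS/H) * sqrt((H+P)/P)
Base EOQ = sqrt(2*17553*124/10.1) = 656.51 units
Correction = sqrt((10.1+20.3)/20.3) = 1.22374
EOQ* = 656.51 * 1.22374 = 803.4 units

803.4 units


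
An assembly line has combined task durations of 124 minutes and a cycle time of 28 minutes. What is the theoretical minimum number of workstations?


Formula: N_min = ceil(Sum of Task Times / Cycle Time)
N_min = ceil(124 min / 28 min) = ceil(4.4286)
N_min = 5 stations

5


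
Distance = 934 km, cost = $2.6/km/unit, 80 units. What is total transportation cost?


TC = dist * cost * units = 934 * 2.6 * 80 = $194272.00

$194272.00


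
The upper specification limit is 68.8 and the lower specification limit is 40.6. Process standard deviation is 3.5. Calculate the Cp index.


Cp = (68.8 - 40.6) / (6 * 3.5)

1.34


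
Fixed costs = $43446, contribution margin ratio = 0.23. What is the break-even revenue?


Formula: BER = Fixed Costs / Contribution Margin Ratio
BER = $43446 / 0.23
BER = $188895.65 (to the nearest cent)

$188895.65


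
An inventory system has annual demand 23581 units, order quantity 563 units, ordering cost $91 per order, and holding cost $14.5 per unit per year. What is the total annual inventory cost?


TC = 23581/563 * 91 + 563/2 * 14.5

$7893.24


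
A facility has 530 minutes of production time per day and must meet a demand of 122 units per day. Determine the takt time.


Formula: Takt Time = Available Production Time / Customer Demand
Takt = 530 min/day / 122 units/day
Takt = 4.34 min/unit

4.34 min/unit


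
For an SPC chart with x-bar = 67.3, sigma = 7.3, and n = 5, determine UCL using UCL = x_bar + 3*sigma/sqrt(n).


UCL = 67.3 + 3 * 7.3 / sqrt(5)

77.09


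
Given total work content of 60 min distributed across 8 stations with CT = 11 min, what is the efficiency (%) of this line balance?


Formula: Efficiency = Sum of Task Times / (N_stations * CT) * 100
Total station capacity = 8 stations * 11 min = 88 min
Efficiency = 60 / 88 * 100 = 68.2%

68.2%


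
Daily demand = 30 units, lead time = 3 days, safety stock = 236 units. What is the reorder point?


Formula: ROP = (Daily Demand * Lead Time) + Safety Stock
Demand during lead time = 30 * 3 = 90 units
ROP = 90 + 236 = 326 units

326 units


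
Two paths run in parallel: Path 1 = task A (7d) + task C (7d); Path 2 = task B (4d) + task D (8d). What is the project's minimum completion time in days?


Path 1 = 7 + 7 = 14 days
Path 2 = 4 + 8 = 12 days
Duration = max(14, 12) = 14 days

14 days


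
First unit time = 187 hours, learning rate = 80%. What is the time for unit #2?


Formula: T_n = T_1 * (learning_rate)^(log2(n)) where learning_rate = rate/100
Doublings = log2(2) = 1
T_n = 187 * 0.8^1
T_n = 187 * 0.8 = 149.6 hours

149.6 hours


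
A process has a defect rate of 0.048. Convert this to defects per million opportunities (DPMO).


DPMO = defect_rate * 1000000 = 0.048 * 1000000

48000


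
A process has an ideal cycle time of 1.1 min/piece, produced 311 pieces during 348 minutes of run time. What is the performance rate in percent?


Formula: Performance = (Ideal CT * Total Count) / Run Time * 100
Ideal output time = 1.1 * 311 = 342.1 min
Performance = 342.1 / 348 * 100 = 98.3%

98.3%


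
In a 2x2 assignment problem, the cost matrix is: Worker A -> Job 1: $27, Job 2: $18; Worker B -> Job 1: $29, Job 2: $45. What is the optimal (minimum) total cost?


Option 1: A->1 + B->2 = $27 + $45 = $72
Option 2: A->2 + B->1 = $18 + $29 = $47
Min cost = min($72, $47) = $47

$47


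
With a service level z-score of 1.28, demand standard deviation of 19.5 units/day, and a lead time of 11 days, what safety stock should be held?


Formula: SS = z * sigma_d * sqrt(LT)
sqrt(LT) = sqrt(11) = 3.3166
SS = 1.28 * 19.5 * 3.3166
SS = 82.8 units

82.8 units


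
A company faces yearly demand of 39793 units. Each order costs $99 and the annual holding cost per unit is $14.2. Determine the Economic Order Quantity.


Formula: EOQ = sqrt(2 * D * S / H)
Numerator: 2 * 39793 * 99 = 7879014
2DS/H = 7879014 / 14.2 = 554860.1
EOQ = sqrt(554860.1) = 744.9 units

744.9 units


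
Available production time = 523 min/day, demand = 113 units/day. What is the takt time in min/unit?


Formula: Takt Time = Available Production Time / Customer Demand
Takt = 523 min/day / 113 units/day
Takt = 4.63 min/unit

4.63 min/unit


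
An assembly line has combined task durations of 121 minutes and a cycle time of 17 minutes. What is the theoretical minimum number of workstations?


Formula: N_min = ceil(Sum of Task Times / Cycle Time)
N_min = ceil(121 min / 17 min) = ceil(7.1176)
N_min = 8 stations

8


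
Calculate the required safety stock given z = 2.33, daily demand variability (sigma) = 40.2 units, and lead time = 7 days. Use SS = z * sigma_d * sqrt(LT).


Formula: SS = z * sigma_d * sqrt(LT)
sqrt(LT) = sqrt(7) = 2.6458
SS = 2.33 * 40.2 * 2.6458
SS = 247.8 units

247.8 units


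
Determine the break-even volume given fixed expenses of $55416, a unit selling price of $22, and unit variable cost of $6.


Formula: BEQ = Fixed Costs / (Price - Variable Cost)
Contribution margin = $22 - $6 = $16/unit
BEQ = ceil($55416 / $16/unit) = ceil(3463.5) = 3464 units

3464 units


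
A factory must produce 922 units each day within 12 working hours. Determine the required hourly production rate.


Formula: Production Rate = Daily Demand / Available Hours
Rate = 922 units/day / 12 hours/day
Rate = 76.8 units/hour

76.8 units/hour


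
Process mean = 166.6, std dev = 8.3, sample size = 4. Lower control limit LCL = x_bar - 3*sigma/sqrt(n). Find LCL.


LCL = 166.6 - 3 * 8.3 / sqrt(4)

154.15


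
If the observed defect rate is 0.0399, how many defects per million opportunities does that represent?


DPMO = defect_rate * 1000000 = 0.0399 * 1000000

39900


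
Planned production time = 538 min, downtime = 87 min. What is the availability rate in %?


Formula: Availability = (Planned Time - Downtime) / Planned Time * 100
Uptime = 538 - 87 = 451 min
Availability = 451 / 538 * 100 = 83.8%

83.8%


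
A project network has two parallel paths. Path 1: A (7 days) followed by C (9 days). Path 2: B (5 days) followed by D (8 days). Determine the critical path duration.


Path 1 = 7 + 9 = 16 days
Path 2 = 5 + 8 = 13 days
Duration = max(16, 13) = 16 days

16 days


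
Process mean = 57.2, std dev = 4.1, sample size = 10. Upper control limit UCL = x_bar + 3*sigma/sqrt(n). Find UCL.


UCL = 57.2 + 3 * 4.1 / sqrt(10)

61.09


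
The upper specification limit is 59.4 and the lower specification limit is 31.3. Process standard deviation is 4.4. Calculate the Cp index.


Cp = (59.4 - 31.3) / (6 * 4.4)

1.06


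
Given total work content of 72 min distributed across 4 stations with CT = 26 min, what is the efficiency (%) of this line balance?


Formula: Efficiency = Sum of Task Times / (N_stations * CT) * 100
Total station capacity = 4 stations * 26 min = 104 min
Efficiency = 72 / 104 * 100 = 69.2%

69.2%


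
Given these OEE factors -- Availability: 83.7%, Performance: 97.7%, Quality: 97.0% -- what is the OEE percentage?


Formula: OEE = Availability * Performance * Quality / 10000
A * P = 83.7% * 97.7% / 100 = 81.77%
OEE = 81.77% * 97.0% / 100 = 79.3%

79.3%


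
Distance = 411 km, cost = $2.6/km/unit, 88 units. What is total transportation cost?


TC = dist * cost * units = 411 * 2.6 * 88 = $94036.80

$94036.80


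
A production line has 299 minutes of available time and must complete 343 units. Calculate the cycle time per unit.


Formula: CT = Available Time / Number of Units
CT = 299 min / 343 units
CT = 0.87 min/unit

0.87 min/unit


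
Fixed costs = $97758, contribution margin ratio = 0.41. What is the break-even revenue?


Formula: BER = Fixed Costs / Contribution Margin Ratio
BER = $97758 / 0.41
BER = $238434.15 (to the nearest cent)

$238434.15


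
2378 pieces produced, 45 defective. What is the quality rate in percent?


Formula: Quality Rate = Good Pieces / Total Pieces * 100
Good pieces = 2378 - 45 = 2333
QR = 2333 / 2378 * 100 = 98.1%

98.1%


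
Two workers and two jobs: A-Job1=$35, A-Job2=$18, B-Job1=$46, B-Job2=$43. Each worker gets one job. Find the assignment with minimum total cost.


Option 1: A->1 + B->2 = $35 + $43 = $78
Option 2: A->2 + B->1 = $18 + $46 = $64
Min cost = min($78, $64) = $64

$64


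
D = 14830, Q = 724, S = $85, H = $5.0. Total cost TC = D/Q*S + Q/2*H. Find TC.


TC = 14830/724 * 85 + 724/2 * 5.0

$3551.09


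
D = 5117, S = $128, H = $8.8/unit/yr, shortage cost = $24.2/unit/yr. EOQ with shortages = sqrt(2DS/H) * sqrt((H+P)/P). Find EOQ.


Formula: EOQ* = sqrt(2DS/H) * sqrt((H+P)/P)
Base EOQ = sqrt(2*5117*128/8.8) = 385.82 units
Correction = sqrt((8.8+24.2)/24.2) = 1.16775
EOQ* = 385.82 * 1.16775 = 450.5 units

450.5 units


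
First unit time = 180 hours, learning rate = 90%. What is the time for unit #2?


Formula: T_n = T_1 * (learning_rate)^(log2(n)) where learning_rate = rate/100
Doublings = log2(2) = 1
T_n = 180 * 0.9^1
T_n = 180 * 0.9 = 162.0 hours

162.0 hours


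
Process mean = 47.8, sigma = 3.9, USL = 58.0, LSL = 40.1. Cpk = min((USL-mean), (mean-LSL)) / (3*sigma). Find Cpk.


Cpu = (58.0 - 47.8) / (3 * 3.9) = 0.87
Cpl = (47.8 - 40.1) / (3 * 3.9) = 0.66
Cpk = min(0.87, 0.66) = 0.66

0.66


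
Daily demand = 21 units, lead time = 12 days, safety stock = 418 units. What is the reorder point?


Formula: ROP = (Daily Demand * Lead Time) + Safety Stock
Demand during lead time = 21 * 12 = 252 units
ROP = 252 + 418 = 670 units

670 units


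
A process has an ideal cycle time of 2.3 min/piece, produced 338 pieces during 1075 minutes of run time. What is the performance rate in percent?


Formula: Performance = (Ideal CT * Total Count) / Run Time * 100
Ideal output time = 2.3 * 338 = 777.4 min
Performance = 777.4 / 1075 * 100 = 72.3%

72.3%


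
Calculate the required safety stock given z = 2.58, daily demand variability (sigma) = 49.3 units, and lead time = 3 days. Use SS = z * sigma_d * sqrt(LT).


Formula: SS = z * sigma_d * sqrt(LT)
sqrt(LT) = sqrt(3) = 1.7321
SS = 2.58 * 49.3 * 1.7321
SS = 220.3 units

220.3 units


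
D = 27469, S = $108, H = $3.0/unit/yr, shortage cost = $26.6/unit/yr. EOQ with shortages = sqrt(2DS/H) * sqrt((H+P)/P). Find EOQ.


Formula: EOQ* = sqrt(2DS/H) * sqrt((H+P)/P)
Base EOQ = sqrt(2*27469*108/3.0) = 1406.33 units
Correction = sqrt((3.0+26.6)/26.6) = 1.05488
EOQ* = 1406.33 * 1.05488 = 1483.5 units

1483.5 units


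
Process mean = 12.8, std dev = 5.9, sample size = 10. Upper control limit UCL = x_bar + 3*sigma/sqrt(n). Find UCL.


UCL = 12.8 + 3 * 5.9 / sqrt(10)

18.4


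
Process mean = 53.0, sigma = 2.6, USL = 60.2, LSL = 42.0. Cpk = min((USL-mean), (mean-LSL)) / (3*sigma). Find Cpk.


Cpu = (60.2 - 53.0) / (3 * 2.6) = 0.92
Cpl = (53.0 - 42.0) / (3 * 2.6) = 1.41
Cpk = min(0.92, 1.41) = 0.92

0.92


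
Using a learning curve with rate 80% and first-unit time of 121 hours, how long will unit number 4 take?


Formula: T_n = T_1 * (learning_rate)^(log2(n)) where learning_rate = rate/100
Doublings = log2(4) = 2
T_n = 121 * 0.8^2
T_n = 121 * 0.64 = 77.4 hours

77.4 hours


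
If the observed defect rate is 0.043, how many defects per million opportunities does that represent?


DPMO = defect_rate * 1000000 = 0.043 * 1000000

43000


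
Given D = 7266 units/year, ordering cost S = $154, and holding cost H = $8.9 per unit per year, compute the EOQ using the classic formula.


Formula: EOQ = sqrt(2 * D * S / H)
Numerator: 2 * 7266 * 154 = 2237928
2DS/H = 2237928 / 8.9 = 251452.6
EOQ = sqrt(251452.6) = 501.5 units

501.5 units


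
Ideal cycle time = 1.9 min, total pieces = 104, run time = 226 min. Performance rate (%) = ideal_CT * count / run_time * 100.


Formula: Performance = (Ideal CT * Total Count) / Run Time * 100
Ideal output time = 1.9 * 104 = 197.6 min
Performance = 197.6 / 226 * 100 = 87.4%

87.4%


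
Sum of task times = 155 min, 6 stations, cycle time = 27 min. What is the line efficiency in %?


Formula: Efficiency = Sum of Task Times / (N_stations * CT) * 100
Total station capacity = 6 stations * 27 min = 162 min
Efficiency = 155 / 162 * 100 = 95.7%

95.7%


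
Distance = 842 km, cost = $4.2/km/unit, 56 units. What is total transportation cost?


TC = dist * cost * units = 842 * 4.2 * 56 = $198038.40

$198038.40


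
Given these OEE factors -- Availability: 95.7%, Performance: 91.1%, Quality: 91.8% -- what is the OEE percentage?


Formula: OEE = Availability * Performance * Quality / 10000
A * P = 95.7% * 91.1% / 100 = 87.18%
OEE = 87.18% * 91.8% / 100 = 80.0%

80.0%


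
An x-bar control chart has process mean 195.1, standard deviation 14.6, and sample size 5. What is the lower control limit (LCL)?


LCL = 195.1 - 3 * 14.6 / sqrt(5)

175.51


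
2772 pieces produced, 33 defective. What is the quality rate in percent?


Formula: Quality Rate = Good Pieces / Total Pieces * 100
Good pieces = 2772 - 33 = 2739
QR = 2739 / 2772 * 100 = 98.8%

98.8%


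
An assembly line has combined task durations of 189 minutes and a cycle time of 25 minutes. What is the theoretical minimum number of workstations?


Formula: N_min = ceil(Sum of Task Times / Cycle Time)
N_min = ceil(189 min / 25 min) = ceil(7.56)
N_min = 8 stations

8


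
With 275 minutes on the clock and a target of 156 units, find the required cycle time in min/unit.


Formula: CT = Available Time / Number of Units
CT = 275 min / 156 units
CT = 1.76 min/unit

1.76 min/unit


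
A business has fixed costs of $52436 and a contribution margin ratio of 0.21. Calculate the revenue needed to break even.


Formula: BER = Fixed Costs / Contribution Margin Ratio
BER = $52436 / 0.21
BER = $249695.24 (to the nearest cent)

$249695.24


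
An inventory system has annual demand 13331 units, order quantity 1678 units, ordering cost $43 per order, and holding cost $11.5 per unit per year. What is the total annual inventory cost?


TC = 13331/1678 * 43 + 1678/2 * 11.5

$9990.12


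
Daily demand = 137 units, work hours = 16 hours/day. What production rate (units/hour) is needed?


Formula: Production Rate = Daily Demand / Available Hours
Rate = 137 units/day / 16 hours/day
Rate = 8.6 units/hour

8.6 units/hour


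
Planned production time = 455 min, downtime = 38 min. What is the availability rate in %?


Formula: Availability = (Planned Time - Downtime) / Planned Time * 100
Uptime = 455 - 38 = 417 min
Availability = 417 / 455 * 100 = 91.6%

91.6%


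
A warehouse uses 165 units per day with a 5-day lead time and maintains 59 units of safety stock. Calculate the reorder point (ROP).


Formula: ROP = (Daily Demand * Lead Time) + Safety Stock
Demand during lead time = 165 * 5 = 825 units
ROP = 825 + 59 = 884 units

884 units


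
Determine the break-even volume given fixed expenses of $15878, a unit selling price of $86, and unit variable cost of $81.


Formula: BEQ = Fixed Costs / (Price - Variable Cost)
Contribution margin = $86 - $81 = $5/unit
BEQ = ceil($15878 / $5/unit) = ceil(3175.6) = 3176 units

3176 units


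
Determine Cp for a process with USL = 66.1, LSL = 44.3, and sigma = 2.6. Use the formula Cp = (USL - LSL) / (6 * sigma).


Cp = (66.1 - 44.3) / (6 * 2.6)

1.4


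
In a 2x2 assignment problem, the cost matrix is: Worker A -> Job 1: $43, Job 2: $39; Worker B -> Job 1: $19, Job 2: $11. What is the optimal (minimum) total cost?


Option 1: A->1 + B->2 = $43 + $11 = $54
Option 2: A->2 + B->1 = $39 + $19 = $58
Min cost = min($54, $58) = $54

$54


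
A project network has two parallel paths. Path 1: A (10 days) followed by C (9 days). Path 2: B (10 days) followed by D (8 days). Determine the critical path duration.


Path 1 = 10 + 9 = 19 days
Path 2 = 10 + 8 = 18 days
Duration = max(19, 18) = 19 days

19 days


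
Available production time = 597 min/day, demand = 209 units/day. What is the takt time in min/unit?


Formula: Takt Time = Available Production Time / Customer Demand
Takt = 597 min/day / 209 units/day
Takt = 2.86 min/unit

2.86 min/unit


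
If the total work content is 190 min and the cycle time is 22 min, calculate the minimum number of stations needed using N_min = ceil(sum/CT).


Formula: N_min = ceil(Sum of Task Times / Cycle Time)
N_min = ceil(190 min / 22 min) = ceil(8.6364)
N_min = 9 stations

9


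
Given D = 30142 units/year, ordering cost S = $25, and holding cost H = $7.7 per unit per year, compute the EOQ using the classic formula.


Formula: EOQ = sqrt(2 * D * S / H)
Numerator: 2 * 30142 * 25 = 1507100
2DS/H = 1507100 / 7.7 = 195727.3
EOQ = sqrt(195727.3) = 442.4 units

442.4 units


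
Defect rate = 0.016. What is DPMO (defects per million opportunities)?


DPMO = defect_rate * 1000000 = 0.016 * 1000000

16000


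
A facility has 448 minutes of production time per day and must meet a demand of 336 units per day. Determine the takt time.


Formula: Takt Time = Available Production Time / Customer Demand
Takt = 448 min/day / 336 units/day
Takt = 1.33 min/unit

1.33 min/unit


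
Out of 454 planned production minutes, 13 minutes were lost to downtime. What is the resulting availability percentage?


Formula: Availability = (Planned Time - Downtime) / Planned Time * 100
Uptime = 454 - 13 = 441 min
Availability = 441 / 454 * 100 = 97.1%

97.1%


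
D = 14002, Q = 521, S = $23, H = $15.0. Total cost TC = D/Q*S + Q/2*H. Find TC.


TC = 14002/521 * 23 + 521/2 * 15.0

$4525.63


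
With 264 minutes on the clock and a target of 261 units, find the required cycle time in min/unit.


Formula: CT = Available Time / Number of Units
CT = 264 min / 261 units
CT = 1.01 min/unit

1.01 min/unit


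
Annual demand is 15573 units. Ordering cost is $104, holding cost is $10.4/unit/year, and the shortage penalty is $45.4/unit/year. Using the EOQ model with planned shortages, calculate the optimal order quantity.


Formula: EOQ* = sqrt(2DS/H) * sqrt((H+P)/P)
Base EOQ = sqrt(2*15573*104/10.4) = 558.09 units
Correction = sqrt((10.4+45.4)/45.4) = 1.10864
EOQ* = 558.09 * 1.10864 = 618.7 units

618.7 units


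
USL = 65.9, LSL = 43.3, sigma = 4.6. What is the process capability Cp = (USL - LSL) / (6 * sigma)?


Cp = (65.9 - 43.3) / (6 * 4.6)

0.82


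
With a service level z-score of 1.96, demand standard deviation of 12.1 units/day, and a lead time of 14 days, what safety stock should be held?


Formula: SS = z * sigma_d * sqrt(LT)
sqrt(LT) = sqrt(14) = 3.7417
SS = 1.96 * 12.1 * 3.7417
SS = 88.7 units

88.7 units


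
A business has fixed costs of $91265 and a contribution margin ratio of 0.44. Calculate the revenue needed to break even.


Formula: BER = Fixed Costs / Contribution Margin Ratio
BER = $91265 / 0.44
BER = $207420.45 (to the nearest cent)

$207420.45


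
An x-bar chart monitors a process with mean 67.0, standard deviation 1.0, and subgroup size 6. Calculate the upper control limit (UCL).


UCL = 67.0 + 3 * 1.0 / sqrt(6)

68.22


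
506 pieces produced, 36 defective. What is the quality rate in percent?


Formula: Quality Rate = Good Pieces / Total Pieces * 100
Good pieces = 506 - 36 = 470
QR = 470 / 506 * 100 = 92.9%

92.9%


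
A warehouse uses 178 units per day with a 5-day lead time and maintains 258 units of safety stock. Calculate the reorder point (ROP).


Formula: ROP = (Daily Demand * Lead Time) + Safety Stock
Demand during lead time = 178 * 5 = 890 units
ROP = 890 + 258 = 1148 units

1148 units


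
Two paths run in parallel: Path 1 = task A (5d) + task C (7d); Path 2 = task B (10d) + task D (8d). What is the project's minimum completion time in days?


Path 1 = 5 + 7 = 12 days
Path 2 = 10 + 8 = 18 days
Duration = max(12, 18) = 18 days

18 days


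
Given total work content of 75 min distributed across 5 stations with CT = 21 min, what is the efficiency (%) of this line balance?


Formula: Efficiency = Sum of Task Times / (N_stations * CT) * 100
Total station capacity = 5 stations * 21 min = 105 min
Efficiency = 75 / 105 * 100 = 71.4%

71.4%


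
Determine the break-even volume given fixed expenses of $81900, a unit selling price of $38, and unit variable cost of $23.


Formula: BEQ = Fixed Costs / (Price - Variable Cost)
Contribution margin = $38 - $23 = $15/unit
BEQ = ceil($81900 / $15/unit) = ceil(5460.0) = 5460 units

5460 units


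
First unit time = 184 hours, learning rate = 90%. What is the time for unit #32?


Formula: T_n = T_1 * (learning_rate)^(log2(n)) where learning_rate = rate/100
Doublings = log2(32) = 5
T_n = 184 * 0.9^5
T_n = 184 * 0.5905 = 108.7 hours

108.7 hours


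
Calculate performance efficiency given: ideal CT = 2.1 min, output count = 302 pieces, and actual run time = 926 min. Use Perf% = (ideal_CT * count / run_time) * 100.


Formula: Performance = (Ideal CT * Total Count) / Run Time * 100
Ideal output time = 2.1 * 302 = 634.2 min
Performance = 634.2 / 926 * 100 = 68.5%

68.5%


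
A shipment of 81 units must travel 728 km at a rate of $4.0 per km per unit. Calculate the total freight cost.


TC = dist * cost * units = 728 * 4.0 * 81 = $235872.00

$235872.00


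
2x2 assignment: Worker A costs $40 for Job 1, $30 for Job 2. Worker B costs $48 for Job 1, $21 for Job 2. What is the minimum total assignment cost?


Option 1: A->1 + B->2 = $40 + $21 = $61
Option 2: A->2 + B->1 = $30 + $48 = $78
Min cost = min($61, $78) = $61

$61


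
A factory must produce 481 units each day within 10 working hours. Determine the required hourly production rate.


Formula: Production Rate = Daily Demand / Available Hours
Rate = 481 units/day / 10 hours/day
Rate = 48.1 units/hour

48.1 units/hour


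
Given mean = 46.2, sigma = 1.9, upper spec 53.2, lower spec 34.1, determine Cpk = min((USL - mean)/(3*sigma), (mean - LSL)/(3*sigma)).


Cpu = (53.2 - 46.2) / (3 * 1.9) = 1.23
Cpl = (46.2 - 34.1) / (3 * 1.9) = 2.12
Cpk = min(1.23, 2.12) = 1.23

1.23


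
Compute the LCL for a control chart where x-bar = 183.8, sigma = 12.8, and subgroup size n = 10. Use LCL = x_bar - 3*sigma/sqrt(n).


LCL = 183.8 - 3 * 12.8 / sqrt(10)

171.66


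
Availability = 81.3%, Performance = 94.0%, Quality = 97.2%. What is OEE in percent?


Formula: OEE = Availability * Performance * Quality / 10000
A * P = 81.3% * 94.0% / 100 = 76.42%
OEE = 76.42% * 97.2% / 100 = 74.3%

74.3%


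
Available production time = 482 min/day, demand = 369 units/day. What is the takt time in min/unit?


Formula: Takt Time = Available Production Time / Customer Demand
Takt = 482 min/day / 369 units/day
Takt = 1.31 min/unit

1.31 min/unit


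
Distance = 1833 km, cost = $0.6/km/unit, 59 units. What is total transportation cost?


TC = dist * cost * units = 1833 * 0.6 * 59 = $64888.20

$64888.20


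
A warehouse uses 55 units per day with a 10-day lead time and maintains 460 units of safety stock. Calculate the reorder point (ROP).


Formula: ROP = (Daily Demand * Lead Time) + Safety Stock
Demand during lead time = 55 * 10 = 550 units
ROP = 550 + 460 = 1010 units

1010 units


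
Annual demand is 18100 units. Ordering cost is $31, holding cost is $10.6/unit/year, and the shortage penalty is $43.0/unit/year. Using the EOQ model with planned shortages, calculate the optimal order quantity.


Formula: EOQ* = sqrt(2DS/H) * sqrt((H+P)/P)
Base EOQ = sqrt(2*18100*31/10.6) = 325.37 units
Correction = sqrt((10.6+43.0)/43.0) = 1.11647
EOQ* = 325.37 * 1.11647 = 363.3 units

363.3 units


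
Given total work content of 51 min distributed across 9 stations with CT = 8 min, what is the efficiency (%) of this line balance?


Formula: Efficiency = Sum of Task Times / (N_stations * CT) * 100
Total station capacity = 9 stations * 8 min = 72 min
Efficiency = 51 / 72 * 100 = 70.8%

70.8%


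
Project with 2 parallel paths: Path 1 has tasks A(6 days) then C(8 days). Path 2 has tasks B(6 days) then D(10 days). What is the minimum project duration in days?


Path 1 = 6 + 8 = 14 days
Path 2 = 6 + 10 = 16 days
Duration = max(14, 16) = 16 days

16 days


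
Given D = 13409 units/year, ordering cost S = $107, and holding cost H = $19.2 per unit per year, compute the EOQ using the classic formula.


Formula: EOQ = sqrt(2 * D * S / H)
Numerator: 2 * 13409 * 107 = 2869526
2DS/H = 2869526 / 19.2 = 149454.5
EOQ = sqrt(149454.5) = 386.6 units

386.6 units


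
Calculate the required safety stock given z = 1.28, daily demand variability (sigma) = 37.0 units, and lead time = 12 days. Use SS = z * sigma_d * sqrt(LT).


Formula: SS = z * sigma_d * sqrt(LT)
sqrt(LT) = sqrt(12) = 3.4641
SS = 1.28 * 37.0 * 3.4641
SS = 164.1 units

164.1 units


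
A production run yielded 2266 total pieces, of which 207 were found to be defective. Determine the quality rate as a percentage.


Formula: Quality Rate = Good Pieces / Total Pieces * 100
Good pieces = 2266 - 207 = 2059
QR = 2059 / 2266 * 100 = 90.9%

90.9%


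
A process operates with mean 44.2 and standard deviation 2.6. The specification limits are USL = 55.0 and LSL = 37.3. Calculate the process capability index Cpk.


Cpu = (55.0 - 44.2) / (3 * 2.6) = 1.38
Cpl = (44.2 - 37.3) / (3 * 2.6) = 0.88
Cpk = min(1.38, 0.88) = 0.88

0.88


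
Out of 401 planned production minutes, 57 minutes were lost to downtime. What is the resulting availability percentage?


Formula: Availability = (Planned Time - Downtime) / Planned Time * 100
Uptime = 401 - 57 = 344 min
Availability = 344 / 401 * 100 = 85.8%

85.8%


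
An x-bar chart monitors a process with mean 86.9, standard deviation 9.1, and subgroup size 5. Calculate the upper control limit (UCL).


UCL = 86.9 + 3 * 9.1 / sqrt(5)

99.11


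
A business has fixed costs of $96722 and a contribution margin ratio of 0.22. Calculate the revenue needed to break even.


Formula: BER = Fixed Costs / Contribution Margin Ratio
BER = $96722 / 0.22
BER = $439645.45 (to the nearest cent)

$439645.45


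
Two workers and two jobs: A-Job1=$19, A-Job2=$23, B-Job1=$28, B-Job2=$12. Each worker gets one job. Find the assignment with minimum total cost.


Option 1: A->1 + B->2 = $19 + $12 = $31
Option 2: A->2 + B->1 = $23 + $28 = $51
Min cost = min($31, $51) = $31

$31


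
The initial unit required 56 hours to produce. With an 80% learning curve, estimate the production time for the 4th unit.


Formula: T_n = T_1 * (learning_rate)^(log2(n)) where learning_rate = rate/100
Doublings = log2(4) = 2
T_n = 56 * 0.8^2
T_n = 56 * 0.64 = 35.8 hours

35.8 hours


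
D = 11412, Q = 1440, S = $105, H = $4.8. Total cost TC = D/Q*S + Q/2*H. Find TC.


TC = 11412/1440 * 105 + 1440/2 * 4.8

$4288.13


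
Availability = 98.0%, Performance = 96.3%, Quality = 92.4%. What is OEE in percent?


Formula: OEE = Availability * Performance * Quality / 10000
A * P = 98.0% * 96.3% / 100 = 94.37%
OEE = 94.37% * 92.4% / 100 = 87.2%

87.2%


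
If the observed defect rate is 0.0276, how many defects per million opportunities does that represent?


DPMO = defect_rate * 1000000 = 0.0276 * 1000000

27600


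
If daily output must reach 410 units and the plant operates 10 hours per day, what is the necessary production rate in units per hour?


Formula: Production Rate = Daily Demand / Available Hours
Rate = 410 units/day / 10 hours/day
Rate = 41.0 units/hour

41.0 units/hour


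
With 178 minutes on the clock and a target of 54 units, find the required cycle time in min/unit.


Formula: CT = Available Time / Number of Units
CT = 178 min / 54 units
CT = 3.3 min/unit

3.3 min/unit


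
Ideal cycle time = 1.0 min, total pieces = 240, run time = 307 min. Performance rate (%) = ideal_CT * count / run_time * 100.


Formula: Performance = (Ideal CT * Total Count) / Run Time * 100
Ideal output time = 1.0 * 240 = 240.0 min
Performance = 240.0 / 307 * 100 = 78.2%

78.2%


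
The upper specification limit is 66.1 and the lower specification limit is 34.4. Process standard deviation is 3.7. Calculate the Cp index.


Cp = (66.1 - 34.4) / (6 * 3.7)

1.43


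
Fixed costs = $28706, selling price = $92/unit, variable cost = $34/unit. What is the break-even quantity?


Formula: BEQ = Fixed Costs / (Price - Variable Cost)
Contribution margin = $92 - $34 = $58/unit
BEQ = ceil($28706 / $58/unit) = ceil(494.93) = 495 units

495 units


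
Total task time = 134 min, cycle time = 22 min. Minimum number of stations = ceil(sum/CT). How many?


Formula: N_min = ceil(Sum of Task Times / Cycle Time)
N_min = ceil(134 min / 22 min) = ceil(6.0909)
N_min = 7 stations

7


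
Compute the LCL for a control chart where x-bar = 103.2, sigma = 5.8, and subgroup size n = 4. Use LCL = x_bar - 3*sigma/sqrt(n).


LCL = 103.2 - 3 * 5.8 / sqrt(4)

94.5


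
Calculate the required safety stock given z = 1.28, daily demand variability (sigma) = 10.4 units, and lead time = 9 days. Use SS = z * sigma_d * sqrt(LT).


Formula: SS = z * sigma_d * sqrt(LT)
sqrt(LT) = sqrt(9) = 3.0
SS = 1.28 * 10.4 * 3.0
SS = 39.9 units

39.9 units


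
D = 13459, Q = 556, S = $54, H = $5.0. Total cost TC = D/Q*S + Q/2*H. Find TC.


TC = 13459/556 * 54 + 556/2 * 5.0

$2697.17


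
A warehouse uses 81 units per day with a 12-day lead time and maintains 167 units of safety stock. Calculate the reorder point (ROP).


Formula: ROP = (Daily Demand * Lead Time) + Safety Stock
Demand during lead time = 81 * 12 = 972 units
ROP = 972 + 167 = 1139 units

1139 units


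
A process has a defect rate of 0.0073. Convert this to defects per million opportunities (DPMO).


DPMO = defect_rate * 1000000 = 0.0073 * 1000000

7300


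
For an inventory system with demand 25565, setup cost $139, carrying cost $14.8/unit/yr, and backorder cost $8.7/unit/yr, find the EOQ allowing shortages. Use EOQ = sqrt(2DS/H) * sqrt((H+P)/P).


Formula: EOQ* = sqrt(2DS/H) * sqrt((H+P)/P)
Base EOQ = sqrt(2*25565*139/14.8) = 692.97 units
Correction = sqrt((14.8+8.7)/8.7) = 1.64352
EOQ* = 692.97 * 1.64352 = 1138.9 units

1138.9 units


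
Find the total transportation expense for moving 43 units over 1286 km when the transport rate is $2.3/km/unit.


TC = dist * cost * units = 1286 * 2.3 * 43 = $127185.40

$127185.40


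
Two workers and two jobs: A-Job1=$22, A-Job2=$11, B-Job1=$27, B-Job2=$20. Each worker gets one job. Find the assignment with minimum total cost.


Option 1: A->1 + B->2 = $22 + $20 = $42
Option 2: A->2 + B->1 = $11 + $27 = $38
Min cost = min($42, $38) = $38

$38


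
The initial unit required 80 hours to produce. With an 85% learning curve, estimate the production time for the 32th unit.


Formula: T_n = T_1 * (learning_rate)^(log2(n)) where learning_rate = rate/100
Doublings = log2(32) = 5
T_n = 80 * 0.85^5
T_n = 80 * 0.4437 = 35.5 hours

35.5 hours


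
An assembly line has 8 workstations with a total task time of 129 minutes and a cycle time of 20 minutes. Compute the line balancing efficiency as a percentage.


Formula: Efficiency = Sum of Task Times / (N_stations * CT) * 100
Total station capacity = 8 stations * 20 min = 160 min
Efficiency = 129 / 160 * 100 = 80.6%

80.6%


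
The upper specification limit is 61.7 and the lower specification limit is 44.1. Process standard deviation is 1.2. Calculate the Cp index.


Cp = (61.7 - 44.1) / (6 * 1.2)

2.44


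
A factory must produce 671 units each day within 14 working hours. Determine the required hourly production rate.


Formula: Production Rate = Daily Demand / Available Hours
Rate = 671 units/day / 14 hours/day
Rate = 47.9 units/hour

47.9 units/hour


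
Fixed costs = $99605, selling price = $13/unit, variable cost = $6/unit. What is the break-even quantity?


Formula: BEQ = Fixed Costs / (Price - Variable Cost)
Contribution margin = $13 - $6 = $7/unit
BEQ = ceil($99605 / $7/unit) = ceil(14229.29) = 14230 units

14230 units


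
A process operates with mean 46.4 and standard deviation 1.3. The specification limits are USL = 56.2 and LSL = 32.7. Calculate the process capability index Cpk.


Cpu = (56.2 - 46.4) / (3 * 1.3) = 2.51
Cpl = (46.4 - 32.7) / (3 * 1.3) = 3.51
Cpk = min(2.51, 3.51) = 2.51

2.51


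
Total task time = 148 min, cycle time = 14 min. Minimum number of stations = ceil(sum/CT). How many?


Formula: N_min = ceil(Sum of Task Times / Cycle Time)
N_min = ceil(148 min / 14 min) = ceil(10.5714)
N_min = 11 stations

11


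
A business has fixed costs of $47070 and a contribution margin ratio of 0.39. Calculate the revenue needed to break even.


Formula: BER = Fixed Costs / Contribution Margin Ratio
BER = $47070 / 0.39
BER = $120692.31 (to the nearest cent)

$120692.31


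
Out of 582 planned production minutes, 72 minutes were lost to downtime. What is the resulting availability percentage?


Formula: Availability = (Planned Time - Downtime) / Planned Time * 100
Uptime = 582 - 72 = 510 min
Availability = 510 / 582 * 100 = 87.6%

87.6%


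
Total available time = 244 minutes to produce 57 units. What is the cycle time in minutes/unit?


Formula: CT = Available Time / Number of Units
CT = 244 min / 57 units
CT = 4.28 min/unit

4.28 min/unit


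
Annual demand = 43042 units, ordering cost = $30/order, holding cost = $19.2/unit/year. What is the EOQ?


Formula: EOQ = sqrt(2 * D * S / H)
Numerator: 2 * 43042 * 30 = 2582520
2DS/H = 2582520 / 19.2 = 134506.3
EOQ = sqrt(134506.3) = 366.8 units

366.8 units


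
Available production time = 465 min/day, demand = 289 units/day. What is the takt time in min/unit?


Formula: Takt Time = Available Production Time / Customer Demand
Takt = 465 min/day / 289 units/day
Takt = 1.61 min/unit

1.61 min/unit


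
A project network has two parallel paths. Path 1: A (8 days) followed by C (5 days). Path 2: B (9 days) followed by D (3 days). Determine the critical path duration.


Path 1 = 8 + 5 = 13 days
Path 2 = 9 + 3 = 12 days
Duration = max(13, 12) = 13 days

13 days


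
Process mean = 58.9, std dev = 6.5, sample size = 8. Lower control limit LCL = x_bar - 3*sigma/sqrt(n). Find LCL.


LCL = 58.9 - 3 * 6.5 / sqrt(8)

52.01


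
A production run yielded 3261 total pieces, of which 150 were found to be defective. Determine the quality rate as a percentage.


Formula: Quality Rate = Good Pieces / Total Pieces * 100
Good pieces = 3261 - 150 = 3111
QR = 3111 / 3261 * 100 = 95.4%

95.4%


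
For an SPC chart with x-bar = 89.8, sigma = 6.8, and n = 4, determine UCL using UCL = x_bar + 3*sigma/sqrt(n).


UCL = 89.8 + 3 * 6.8 / sqrt(4)

100.0


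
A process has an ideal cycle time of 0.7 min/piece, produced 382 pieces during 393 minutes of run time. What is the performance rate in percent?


Formula: Performance = (Ideal CT * Total Count) / Run Time * 100
Ideal output time = 0.7 * 382 = 267.4 min
Performance = 267.4 / 393 * 100 = 68.0%

68.0%
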